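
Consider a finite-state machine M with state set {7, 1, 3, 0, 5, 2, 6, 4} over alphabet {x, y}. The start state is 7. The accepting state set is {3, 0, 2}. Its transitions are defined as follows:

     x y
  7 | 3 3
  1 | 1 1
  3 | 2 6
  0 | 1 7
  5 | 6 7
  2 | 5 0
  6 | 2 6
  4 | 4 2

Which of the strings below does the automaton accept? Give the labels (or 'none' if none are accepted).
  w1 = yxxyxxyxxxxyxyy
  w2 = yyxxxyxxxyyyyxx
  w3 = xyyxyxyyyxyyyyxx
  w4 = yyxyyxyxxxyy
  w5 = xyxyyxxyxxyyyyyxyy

none

w1: 7 → 3 → 2 → 5 → 7 → 3 → 2 → 0 → 1 → 1 → 1 → 1 → 1 → 1 → 1 → 1  → end 1, rejected
w2: 7 → 3 → 6 → 2 → 5 → 6 → 6 → 2 → 5 → 6 → 6 → 6 → 6 → 6 → 2 → 5  → end 5, rejected
w3: 7 → 3 → 6 → 6 → 2 → 0 → 1 → 1 → 1 → 1 → 1 → 1 → 1 → 1 → 1 → 1 → 1  → end 1, rejected
w4: 7 → 3 → 6 → 2 → 0 → 7 → 3 → 6 → 2 → 5 → 6 → 6 → 6  → end 6, rejected
w5: 7 → 3 → 6 → 2 → 0 → 7 → 3 → 2 → 0 → 1 → 1 → 1 → 1 → 1 → 1 → 1 → 1 → 1 → 1  → end 1, rejected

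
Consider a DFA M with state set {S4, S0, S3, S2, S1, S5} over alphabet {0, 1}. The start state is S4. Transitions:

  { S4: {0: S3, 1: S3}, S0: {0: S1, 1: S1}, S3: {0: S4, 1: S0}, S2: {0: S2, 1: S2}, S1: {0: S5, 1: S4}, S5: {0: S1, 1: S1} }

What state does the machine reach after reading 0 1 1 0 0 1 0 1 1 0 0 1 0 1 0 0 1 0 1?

S1

Trace: S4 -0-> S3 -1-> S0 -1-> S1 -0-> S5 -0-> S1 -1-> S4 -0-> S3 -1-> S0 -1-> S1 -0-> S5 -0-> S1 -1-> S4 -0-> S3 -1-> S0 -0-> S1 -0-> S5 -1-> S1 -0-> S5 -1-> S1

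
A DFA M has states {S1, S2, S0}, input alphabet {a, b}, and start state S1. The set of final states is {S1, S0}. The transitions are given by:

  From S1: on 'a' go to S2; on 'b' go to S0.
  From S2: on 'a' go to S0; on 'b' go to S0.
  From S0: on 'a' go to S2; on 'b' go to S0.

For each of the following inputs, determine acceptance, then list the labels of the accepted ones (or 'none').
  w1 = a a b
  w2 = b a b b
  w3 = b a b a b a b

w1: S1 → S2 → S0 → S0  → end S0, accepted
w2: S1 → S0 → S2 → S0 → S0  → end S0, accepted
w3: S1 → S0 → S2 → S0 → S2 → S0 → S2 → S0  → end S0, accepted

w1, w2, w3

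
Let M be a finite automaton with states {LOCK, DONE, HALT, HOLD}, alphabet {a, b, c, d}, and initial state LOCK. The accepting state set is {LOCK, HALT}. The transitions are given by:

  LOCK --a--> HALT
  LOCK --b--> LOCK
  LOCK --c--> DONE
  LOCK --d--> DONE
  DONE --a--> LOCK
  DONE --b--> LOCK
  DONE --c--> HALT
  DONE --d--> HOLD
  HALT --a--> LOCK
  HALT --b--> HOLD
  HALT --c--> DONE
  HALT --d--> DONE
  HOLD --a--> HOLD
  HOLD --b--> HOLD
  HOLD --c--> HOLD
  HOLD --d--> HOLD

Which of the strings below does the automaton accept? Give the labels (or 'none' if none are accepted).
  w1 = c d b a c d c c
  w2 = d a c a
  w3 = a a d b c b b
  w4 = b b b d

w1: Trace: LOCK -c-> DONE -d-> HOLD -b-> HOLD -a-> HOLD -c-> HOLD -d-> HOLD -c-> HOLD -c-> HOLD  → end HOLD, rejected
w2: Trace: LOCK -d-> DONE -a-> LOCK -c-> DONE -a-> LOCK  → end LOCK, accepted
w3: Trace: LOCK -a-> HALT -a-> LOCK -d-> DONE -b-> LOCK -c-> DONE -b-> LOCK -b-> LOCK  → end LOCK, accepted
w4: Trace: LOCK -b-> LOCK -b-> LOCK -b-> LOCK -d-> DONE  → end DONE, rejected

w2, w3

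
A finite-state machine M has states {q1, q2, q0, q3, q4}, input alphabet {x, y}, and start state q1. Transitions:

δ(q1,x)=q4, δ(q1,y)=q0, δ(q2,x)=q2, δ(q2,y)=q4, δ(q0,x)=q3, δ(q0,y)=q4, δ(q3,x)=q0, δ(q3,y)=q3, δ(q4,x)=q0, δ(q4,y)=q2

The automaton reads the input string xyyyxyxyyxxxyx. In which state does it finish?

q1 → q4 → q2 → q4 → q2 → q2 → q4 → q0 → q4 → q2 → q2 → q2 → q2 → q4 → q0

q0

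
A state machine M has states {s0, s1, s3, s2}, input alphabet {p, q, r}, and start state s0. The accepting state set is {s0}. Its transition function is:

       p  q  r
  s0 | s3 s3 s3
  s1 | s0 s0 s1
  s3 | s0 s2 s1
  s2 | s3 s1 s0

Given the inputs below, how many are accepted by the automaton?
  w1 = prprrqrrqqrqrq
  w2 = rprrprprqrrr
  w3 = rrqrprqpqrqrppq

w1: s0 → s3 → s1 → s0 → s3 → s1 → s0 → s3 → s1 → s0 → s3 → s1 → s0 → s3 → s2  → end s2, rejected
w2: s0 → s3 → s0 → s3 → s1 → s0 → s3 → s0 → s3 → s2 → s0 → s3 → s1  → end s1, rejected
w3: s0 → s3 → s1 → s0 → s3 → s0 → s3 → s2 → s3 → s2 → s0 → s3 → s1 → s0 → s3 → s2  → end s2, rejected

0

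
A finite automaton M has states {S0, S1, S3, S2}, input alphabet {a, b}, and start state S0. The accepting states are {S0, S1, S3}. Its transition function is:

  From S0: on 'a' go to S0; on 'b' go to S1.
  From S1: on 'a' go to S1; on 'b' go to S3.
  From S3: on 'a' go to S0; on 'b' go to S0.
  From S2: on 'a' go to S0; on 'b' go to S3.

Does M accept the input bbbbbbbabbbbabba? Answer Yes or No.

Trace: S0 -b-> S1 -b-> S3 -b-> S0 -b-> S1 -b-> S3 -b-> S0 -b-> S1 -a-> S1 -b-> S3 -b-> S0 -b-> S1 -b-> S3 -a-> S0 -b-> S1 -b-> S3 -a-> S0
End state S0 is accepting.

Yes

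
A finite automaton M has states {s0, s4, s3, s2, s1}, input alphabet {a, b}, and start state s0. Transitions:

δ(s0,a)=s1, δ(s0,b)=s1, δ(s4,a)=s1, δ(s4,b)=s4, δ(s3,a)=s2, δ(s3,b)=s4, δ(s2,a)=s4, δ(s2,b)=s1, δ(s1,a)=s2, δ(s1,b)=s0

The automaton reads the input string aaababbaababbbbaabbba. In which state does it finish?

s1

Trace: s0 -a-> s1 -a-> s2 -a-> s4 -b-> s4 -a-> s1 -b-> s0 -b-> s1 -a-> s2 -a-> s4 -b-> s4 -a-> s1 -b-> s0 -b-> s1 -b-> s0 -b-> s1 -a-> s2 -a-> s4 -b-> s4 -b-> s4 -b-> s4 -a-> s1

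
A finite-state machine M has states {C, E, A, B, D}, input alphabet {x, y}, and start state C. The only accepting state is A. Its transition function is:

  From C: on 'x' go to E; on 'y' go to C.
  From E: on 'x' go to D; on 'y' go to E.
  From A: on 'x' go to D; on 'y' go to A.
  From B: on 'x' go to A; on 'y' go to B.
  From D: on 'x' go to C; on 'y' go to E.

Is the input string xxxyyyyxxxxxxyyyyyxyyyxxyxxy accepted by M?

Trace: C -x-> E -x-> D -x-> C -y-> C -y-> C -y-> C -y-> C -x-> E -x-> D -x-> C -x-> E -x-> D -x-> C -y-> C -y-> C -y-> C -y-> C -y-> C -x-> E -y-> E -y-> E -y-> E -x-> D -x-> C -y-> C -x-> E -x-> D -y-> E
End state E is not accepting.

No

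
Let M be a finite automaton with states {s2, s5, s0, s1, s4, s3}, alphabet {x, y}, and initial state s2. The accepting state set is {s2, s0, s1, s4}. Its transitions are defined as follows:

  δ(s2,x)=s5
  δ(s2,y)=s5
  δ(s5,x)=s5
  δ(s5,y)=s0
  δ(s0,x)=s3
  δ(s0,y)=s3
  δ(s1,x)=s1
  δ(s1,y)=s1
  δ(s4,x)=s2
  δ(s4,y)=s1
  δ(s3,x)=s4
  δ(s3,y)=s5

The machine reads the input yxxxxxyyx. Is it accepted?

Yes

s2 → s5 → s5 → s5 → s5 → s5 → s5 → s0 → s3 → s4
End state s4 is accepting.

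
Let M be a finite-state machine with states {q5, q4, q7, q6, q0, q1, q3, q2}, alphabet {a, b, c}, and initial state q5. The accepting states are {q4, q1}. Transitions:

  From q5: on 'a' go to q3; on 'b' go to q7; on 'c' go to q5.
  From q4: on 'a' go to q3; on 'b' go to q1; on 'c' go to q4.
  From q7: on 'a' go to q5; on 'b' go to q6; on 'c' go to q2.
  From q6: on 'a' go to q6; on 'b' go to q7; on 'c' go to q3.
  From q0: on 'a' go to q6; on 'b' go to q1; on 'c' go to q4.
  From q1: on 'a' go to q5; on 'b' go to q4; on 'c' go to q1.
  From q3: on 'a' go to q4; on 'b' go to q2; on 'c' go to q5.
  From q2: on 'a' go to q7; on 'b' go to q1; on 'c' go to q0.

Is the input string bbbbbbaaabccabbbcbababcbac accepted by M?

q5 → q7 → q6 → q7 → q6 → q7 → q6 → q6 → q6 → q6 → q7 → q2 → q0 → q6 → q7 → q6 → q7 → q2 → q1 → q5 → q7 → q5 → q7 → q2 → q1 → q5 → q5
End state q5 is not accepting.

No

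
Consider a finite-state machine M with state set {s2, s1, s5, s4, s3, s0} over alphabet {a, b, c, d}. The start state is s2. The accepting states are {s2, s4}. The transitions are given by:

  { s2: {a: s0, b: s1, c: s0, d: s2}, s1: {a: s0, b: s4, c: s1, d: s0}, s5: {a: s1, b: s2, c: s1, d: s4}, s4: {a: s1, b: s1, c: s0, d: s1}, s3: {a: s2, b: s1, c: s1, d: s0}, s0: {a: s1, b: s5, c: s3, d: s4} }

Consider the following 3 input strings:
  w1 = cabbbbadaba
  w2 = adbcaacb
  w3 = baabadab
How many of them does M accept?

w1: s2 → s0 → s1 → s4 → s1 → s4 → s1 → s0 → s4 → s1 → s4 → s1  → end s1, rejected
w2: s2 → s0 → s4 → s1 → s1 → s0 → s1 → s1 → s4  → end s4, accepted
w3: s2 → s1 → s0 → s1 → s4 → s1 → s0 → s1 → s4  → end s4, accepted

2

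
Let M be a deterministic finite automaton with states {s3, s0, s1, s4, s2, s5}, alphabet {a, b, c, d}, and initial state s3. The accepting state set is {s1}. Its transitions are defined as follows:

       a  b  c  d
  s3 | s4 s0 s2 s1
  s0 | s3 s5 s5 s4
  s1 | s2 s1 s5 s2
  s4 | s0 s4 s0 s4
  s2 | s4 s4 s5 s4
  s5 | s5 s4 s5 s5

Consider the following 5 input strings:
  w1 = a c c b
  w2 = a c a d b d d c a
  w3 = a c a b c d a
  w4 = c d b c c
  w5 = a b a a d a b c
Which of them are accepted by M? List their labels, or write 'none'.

w1: Trace: s3 -a-> s4 -c-> s0 -c-> s5 -b-> s4  → end s4, rejected
w2: Trace: s3 -a-> s4 -c-> s0 -a-> s3 -d-> s1 -b-> s1 -d-> s2 -d-> s4 -c-> s0 -a-> s3  → end s3, rejected
w3: Trace: s3 -a-> s4 -c-> s0 -a-> s3 -b-> s0 -c-> s5 -d-> s5 -a-> s5  → end s5, rejected
w4: Trace: s3 -c-> s2 -d-> s4 -b-> s4 -c-> s0 -c-> s5  → end s5, rejected
w5: Trace: s3 -a-> s4 -b-> s4 -a-> s0 -a-> s3 -d-> s1 -a-> s2 -b-> s4 -c-> s0  → end s0, rejected

none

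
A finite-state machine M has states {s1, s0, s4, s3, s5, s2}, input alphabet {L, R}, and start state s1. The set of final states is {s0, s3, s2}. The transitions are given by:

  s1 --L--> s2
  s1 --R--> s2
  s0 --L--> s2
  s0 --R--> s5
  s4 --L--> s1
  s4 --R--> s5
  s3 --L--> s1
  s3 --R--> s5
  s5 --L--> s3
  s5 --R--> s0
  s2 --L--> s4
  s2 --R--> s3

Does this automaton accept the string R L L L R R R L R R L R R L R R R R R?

Yes

start at s1
read 'R': s1 → s2
read 'L': s2 → s4
read 'L': s4 → s1
read 'L': s1 → s2
read 'R': s2 → s3
read 'R': s3 → s5
read 'R': s5 → s0
read 'L': s0 → s2
read 'R': s2 → s3
read 'R': s3 → s5
read 'L': s5 → s3
read 'R': s3 → s5
read 'R': s5 → s0
read 'L': s0 → s2
read 'R': s2 → s3
read 'R': s3 → s5
read 'R': s5 → s0
read 'R': s0 → s5
read 'R': s5 → s0
End state s0 is accepting.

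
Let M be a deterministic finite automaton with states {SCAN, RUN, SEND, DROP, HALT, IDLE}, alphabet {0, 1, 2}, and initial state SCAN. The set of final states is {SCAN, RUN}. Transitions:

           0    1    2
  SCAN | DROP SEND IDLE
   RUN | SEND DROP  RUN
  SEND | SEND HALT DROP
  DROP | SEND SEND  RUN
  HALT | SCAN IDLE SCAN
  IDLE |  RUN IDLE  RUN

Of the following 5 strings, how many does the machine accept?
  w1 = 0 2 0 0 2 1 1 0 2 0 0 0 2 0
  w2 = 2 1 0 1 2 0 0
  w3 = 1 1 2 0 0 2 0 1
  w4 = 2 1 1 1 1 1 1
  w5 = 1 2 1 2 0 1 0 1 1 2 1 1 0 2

0

w1: SCAN → DROP → RUN → SEND → SEND → DROP → SEND → HALT → SCAN → IDLE → RUN → SEND → SEND → DROP → SEND  → end SEND, rejected
w2: SCAN → IDLE → IDLE → RUN → DROP → RUN → SEND → SEND  → end SEND, rejected
w3: SCAN → SEND → HALT → SCAN → DROP → SEND → DROP → SEND → HALT  → end HALT, rejected
w4: SCAN → IDLE → IDLE → IDLE → IDLE → IDLE → IDLE → IDLE  → end IDLE, rejected
w5: SCAN → SEND → DROP → SEND → DROP → SEND → HALT → SCAN → SEND → HALT → SCAN → SEND → HALT → SCAN → IDLE  → end IDLE, rejected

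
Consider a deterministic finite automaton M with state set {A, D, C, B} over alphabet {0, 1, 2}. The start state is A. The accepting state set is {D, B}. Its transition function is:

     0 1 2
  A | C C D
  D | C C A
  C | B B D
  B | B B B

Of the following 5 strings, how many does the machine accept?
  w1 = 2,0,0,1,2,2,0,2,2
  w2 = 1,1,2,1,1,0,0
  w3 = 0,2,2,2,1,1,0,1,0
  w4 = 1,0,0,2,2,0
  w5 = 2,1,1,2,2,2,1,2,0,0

w1: A → D → C → B → B → B → B → B → B → B  → end B, accepted
w2: A → C → B → B → B → B → B → B  → end B, accepted
w3: A → C → D → A → D → C → B → B → B → B  → end B, accepted
w4: A → C → B → B → B → B → B  → end B, accepted
w5: A → D → C → B → B → B → B → B → B → B → B  → end B, accepted

5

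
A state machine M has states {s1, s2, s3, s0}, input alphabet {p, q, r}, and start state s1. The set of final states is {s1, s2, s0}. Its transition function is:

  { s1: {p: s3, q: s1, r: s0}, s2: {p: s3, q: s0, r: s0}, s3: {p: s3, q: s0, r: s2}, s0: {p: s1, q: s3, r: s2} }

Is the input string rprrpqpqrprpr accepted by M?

Yes

s1 → s0 → s1 → s0 → s2 → s3 → s0 → s1 → s1 → s0 → s1 → s0 → s1 → s0
End state s0 is accepting.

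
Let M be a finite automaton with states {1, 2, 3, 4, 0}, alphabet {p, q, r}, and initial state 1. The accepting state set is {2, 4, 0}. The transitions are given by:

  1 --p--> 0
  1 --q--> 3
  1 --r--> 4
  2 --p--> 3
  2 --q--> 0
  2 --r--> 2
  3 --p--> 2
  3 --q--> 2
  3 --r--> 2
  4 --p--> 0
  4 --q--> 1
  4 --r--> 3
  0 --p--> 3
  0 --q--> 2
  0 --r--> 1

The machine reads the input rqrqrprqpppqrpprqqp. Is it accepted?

No

Trace: 1 -r-> 4 -q-> 1 -r-> 4 -q-> 1 -r-> 4 -p-> 0 -r-> 1 -q-> 3 -p-> 2 -p-> 3 -p-> 2 -q-> 0 -r-> 1 -p-> 0 -p-> 3 -r-> 2 -q-> 0 -q-> 2 -p-> 3
End state 3 is not accepting.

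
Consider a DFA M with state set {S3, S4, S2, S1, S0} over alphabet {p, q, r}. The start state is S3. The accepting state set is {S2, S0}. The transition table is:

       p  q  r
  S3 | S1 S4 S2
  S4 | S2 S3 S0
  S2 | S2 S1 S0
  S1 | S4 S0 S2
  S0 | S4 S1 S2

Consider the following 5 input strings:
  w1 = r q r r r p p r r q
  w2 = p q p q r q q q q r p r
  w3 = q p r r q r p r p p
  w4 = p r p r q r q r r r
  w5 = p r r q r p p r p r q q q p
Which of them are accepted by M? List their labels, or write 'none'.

w2, w3, w4

w1: Trace: S3 -r-> S2 -q-> S1 -r-> S2 -r-> S0 -r-> S2 -p-> S2 -p-> S2 -r-> S0 -r-> S2 -q-> S1  → end S1, rejected
w2: Trace: S3 -p-> S1 -q-> S0 -p-> S4 -q-> S3 -r-> S2 -q-> S1 -q-> S0 -q-> S1 -q-> S0 -r-> S2 -p-> S2 -r-> S0  → end S0, accepted
w3: Trace: S3 -q-> S4 -p-> S2 -r-> S0 -r-> S2 -q-> S1 -r-> S2 -p-> S2 -r-> S0 -p-> S4 -p-> S2  → end S2, accepted
w4: Trace: S3 -p-> S1 -r-> S2 -p-> S2 -r-> S0 -q-> S1 -r-> S2 -q-> S1 -r-> S2 -r-> S0 -r-> S2  → end S2, accepted
w5: Trace: S3 -p-> S1 -r-> S2 -r-> S0 -q-> S1 -r-> S2 -p-> S2 -p-> S2 -r-> S0 -p-> S4 -r-> S0 -q-> S1 -q-> S0 -q-> S1 -p-> S4  → end S4, rejected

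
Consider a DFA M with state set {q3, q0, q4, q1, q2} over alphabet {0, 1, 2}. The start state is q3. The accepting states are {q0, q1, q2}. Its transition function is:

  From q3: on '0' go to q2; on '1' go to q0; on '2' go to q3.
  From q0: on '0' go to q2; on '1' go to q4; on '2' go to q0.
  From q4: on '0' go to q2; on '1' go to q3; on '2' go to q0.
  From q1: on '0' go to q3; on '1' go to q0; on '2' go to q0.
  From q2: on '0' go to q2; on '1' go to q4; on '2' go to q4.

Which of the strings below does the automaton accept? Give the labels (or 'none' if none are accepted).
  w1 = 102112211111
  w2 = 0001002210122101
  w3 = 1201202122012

w1:
  start at q3
  read '1': q3 → q0
  read '0': q0 → q2
  read '2': q2 → q4
  read '1': q4 → q3
  read '1': q3 → q0
  read '2': q0 → q0
  read '2': q0 → q0
  read '1': q0 → q4
  read '1': q4 → q3
  read '1': q3 → q0
  read '1': q0 → q4
  read '1': q4 → q3
  end q3, rejected
w2:
  start at q3
  read '0': q3 → q2
  read '0': q2 → q2
  read '0': q2 → q2
  read '1': q2 → q4
  read '0': q4 → q2
  read '0': q2 → q2
  read '2': q2 → q4
  read '2': q4 → q0
  read '1': q0 → q4
  read '0': q4 → q2
  read '1': q2 → q4
  read '2': q4 → q0
  read '2': q0 → q0
  read '1': q0 → q4
  read '0': q4 → q2
  read '1': q2 → q4
  end q4, rejected
w3:
  start at q3
  read '1': q3 → q0
  read '2': q0 → q0
  read '0': q0 → q2
  read '1': q2 → q4
  read '2': q4 → q0
  read '0': q0 → q2
  read '2': q2 → q4
  read '1': q4 → q3
  read '2': q3 → q3
  read '2': q3 → q3
  read '0': q3 → q2
  read '1': q2 → q4
  read '2': q4 → q0
  end q0, accepted

w3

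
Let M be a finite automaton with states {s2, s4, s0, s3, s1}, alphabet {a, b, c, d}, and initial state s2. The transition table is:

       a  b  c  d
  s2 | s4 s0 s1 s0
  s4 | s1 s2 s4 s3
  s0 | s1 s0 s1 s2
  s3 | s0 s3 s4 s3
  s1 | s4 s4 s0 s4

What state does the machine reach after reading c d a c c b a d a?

s2 → s1 → s4 → s1 → s0 → s1 → s4 → s1 → s4 → s1

s1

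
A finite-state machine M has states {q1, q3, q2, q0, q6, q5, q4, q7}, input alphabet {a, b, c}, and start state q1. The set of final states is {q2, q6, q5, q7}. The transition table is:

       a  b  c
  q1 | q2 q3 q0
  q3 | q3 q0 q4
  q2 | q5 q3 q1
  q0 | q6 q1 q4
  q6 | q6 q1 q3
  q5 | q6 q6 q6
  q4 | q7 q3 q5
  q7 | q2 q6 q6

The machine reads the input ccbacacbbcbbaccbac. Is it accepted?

No

q1 → q0 → q4 → q3 → q3 → q4 → q7 → q6 → q1 → q3 → q4 → q3 → q0 → q6 → q3 → q4 → q3 → q3 → q4
End state q4 is not accepting.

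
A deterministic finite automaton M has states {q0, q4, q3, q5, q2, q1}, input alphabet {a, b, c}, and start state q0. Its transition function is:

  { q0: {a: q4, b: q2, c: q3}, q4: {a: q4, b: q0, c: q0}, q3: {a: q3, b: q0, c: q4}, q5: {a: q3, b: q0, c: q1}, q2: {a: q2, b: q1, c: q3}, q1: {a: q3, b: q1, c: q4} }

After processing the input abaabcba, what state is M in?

q4

Trace: q0 -a-> q4 -b-> q0 -a-> q4 -a-> q4 -b-> q0 -c-> q3 -b-> q0 -a-> q4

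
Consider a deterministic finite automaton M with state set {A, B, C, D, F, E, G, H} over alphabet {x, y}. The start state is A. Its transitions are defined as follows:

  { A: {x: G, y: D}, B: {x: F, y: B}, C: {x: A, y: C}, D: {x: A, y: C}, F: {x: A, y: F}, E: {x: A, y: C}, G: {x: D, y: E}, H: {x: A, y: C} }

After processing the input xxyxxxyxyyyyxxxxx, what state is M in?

start at A
read 'x': A → G
read 'x': G → D
read 'y': D → C
read 'x': C → A
read 'x': A → G
read 'x': G → D
read 'y': D → C
read 'x': C → A
read 'y': A → D
read 'y': D → C
read 'y': C → C
read 'y': C → C
read 'x': C → A
read 'x': A → G
read 'x': G → D
read 'x': D → A
read 'x': A → G

G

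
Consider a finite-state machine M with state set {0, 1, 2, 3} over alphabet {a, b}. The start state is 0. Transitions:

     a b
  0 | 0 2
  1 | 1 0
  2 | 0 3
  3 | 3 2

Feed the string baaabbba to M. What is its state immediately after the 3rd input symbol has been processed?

0 → 2 → 0 → 0
After 3 symbols: 0.

0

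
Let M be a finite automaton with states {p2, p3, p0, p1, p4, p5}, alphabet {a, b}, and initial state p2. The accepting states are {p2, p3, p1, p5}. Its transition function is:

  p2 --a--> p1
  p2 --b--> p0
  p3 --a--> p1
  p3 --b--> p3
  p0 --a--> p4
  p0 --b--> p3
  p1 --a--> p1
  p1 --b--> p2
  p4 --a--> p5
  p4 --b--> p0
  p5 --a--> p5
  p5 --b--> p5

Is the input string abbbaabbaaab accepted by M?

p2 → p1 → p2 → p0 → p3 → p1 → p1 → p2 → p0 → p4 → p5 → p5 → p5
End state p5 is accepting.

Yes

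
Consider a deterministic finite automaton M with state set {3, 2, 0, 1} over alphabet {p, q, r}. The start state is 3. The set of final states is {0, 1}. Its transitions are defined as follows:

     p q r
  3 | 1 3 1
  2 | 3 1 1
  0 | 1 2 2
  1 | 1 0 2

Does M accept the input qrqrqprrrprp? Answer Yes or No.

Yes

start at 3
read 'q': 3 → 3
read 'r': 3 → 1
read 'q': 1 → 0
read 'r': 0 → 2
read 'q': 2 → 1
read 'p': 1 → 1
read 'r': 1 → 2
read 'r': 2 → 1
read 'r': 1 → 2
read 'p': 2 → 3
read 'r': 3 → 1
read 'p': 1 → 1
End state 1 is accepting.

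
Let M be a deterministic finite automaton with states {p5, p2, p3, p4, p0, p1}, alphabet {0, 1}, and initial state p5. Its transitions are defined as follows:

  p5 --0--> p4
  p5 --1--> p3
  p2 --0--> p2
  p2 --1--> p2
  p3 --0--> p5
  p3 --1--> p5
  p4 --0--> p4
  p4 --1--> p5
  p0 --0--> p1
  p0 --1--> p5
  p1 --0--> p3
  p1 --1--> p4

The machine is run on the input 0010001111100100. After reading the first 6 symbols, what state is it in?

p4

p5 → p4 → p4 → p5 → p4 → p4 → p4
After 6 symbols: p4.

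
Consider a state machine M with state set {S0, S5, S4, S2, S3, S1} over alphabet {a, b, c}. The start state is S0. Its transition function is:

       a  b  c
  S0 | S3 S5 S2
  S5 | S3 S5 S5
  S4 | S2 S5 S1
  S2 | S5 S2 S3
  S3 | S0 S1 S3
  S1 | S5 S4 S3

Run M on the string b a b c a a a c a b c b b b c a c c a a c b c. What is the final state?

S3

start at S0
read 'b': S0 → S5
read 'a': S5 → S3
read 'b': S3 → S1
read 'c': S1 → S3
read 'a': S3 → S0
read 'a': S0 → S3
read 'a': S3 → S0
read 'c': S0 → S2
read 'a': S2 → S5
read 'b': S5 → S5
read 'c': S5 → S5
read 'b': S5 → S5
read 'b': S5 → S5
read 'b': S5 → S5
read 'c': S5 → S5
read 'a': S5 → S3
read 'c': S3 → S3
read 'c': S3 → S3
read 'a': S3 → S0
read 'a': S0 → S3
read 'c': S3 → S3
read 'b': S3 → S1
read 'c': S1 → S3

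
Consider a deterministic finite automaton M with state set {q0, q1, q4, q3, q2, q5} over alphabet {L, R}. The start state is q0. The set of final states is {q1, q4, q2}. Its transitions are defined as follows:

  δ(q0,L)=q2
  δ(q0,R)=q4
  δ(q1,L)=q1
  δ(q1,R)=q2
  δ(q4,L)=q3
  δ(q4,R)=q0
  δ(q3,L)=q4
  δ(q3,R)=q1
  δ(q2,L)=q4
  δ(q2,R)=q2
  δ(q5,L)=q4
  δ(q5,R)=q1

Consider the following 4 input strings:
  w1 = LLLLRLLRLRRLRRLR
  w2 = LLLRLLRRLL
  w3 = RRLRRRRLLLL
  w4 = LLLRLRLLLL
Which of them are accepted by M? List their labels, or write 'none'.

w1: Trace: q0 -L-> q2 -L-> q4 -L-> q3 -L-> q4 -R-> q0 -L-> q2 -L-> q4 -R-> q0 -L-> q2 -R-> q2 -R-> q2 -L-> q4 -R-> q0 -R-> q4 -L-> q3 -R-> q1  → end q1, accepted
w2: Trace: q0 -L-> q2 -L-> q4 -L-> q3 -R-> q1 -L-> q1 -L-> q1 -R-> q2 -R-> q2 -L-> q4 -L-> q3  → end q3, rejected
w3: Trace: q0 -R-> q4 -R-> q0 -L-> q2 -R-> q2 -R-> q2 -R-> q2 -R-> q2 -L-> q4 -L-> q3 -L-> q4 -L-> q3  → end q3, rejected
w4: Trace: q0 -L-> q2 -L-> q4 -L-> q3 -R-> q1 -L-> q1 -R-> q2 -L-> q4 -L-> q3 -L-> q4 -L-> q3  → end q3, rejected

w1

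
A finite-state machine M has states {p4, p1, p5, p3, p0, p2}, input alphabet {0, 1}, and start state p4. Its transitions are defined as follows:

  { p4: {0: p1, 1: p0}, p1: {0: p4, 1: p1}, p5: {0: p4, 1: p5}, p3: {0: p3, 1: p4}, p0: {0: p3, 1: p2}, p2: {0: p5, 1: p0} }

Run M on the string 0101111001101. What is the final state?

start at p4
read '0': p4 → p1
read '1': p1 → p1
read '0': p1 → p4
read '1': p4 → p0
read '1': p0 → p2
read '1': p2 → p0
read '1': p0 → p2
read '0': p2 → p5
read '0': p5 → p4
read '1': p4 → p0
read '1': p0 → p2
read '0': p2 → p5
read '1': p5 → p5

p5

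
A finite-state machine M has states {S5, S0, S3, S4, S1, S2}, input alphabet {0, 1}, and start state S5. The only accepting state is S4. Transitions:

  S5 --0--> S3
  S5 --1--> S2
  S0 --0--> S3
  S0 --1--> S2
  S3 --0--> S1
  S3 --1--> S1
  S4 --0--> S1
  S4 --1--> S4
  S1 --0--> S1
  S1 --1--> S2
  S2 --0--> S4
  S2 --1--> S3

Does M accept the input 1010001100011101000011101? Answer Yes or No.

No

S5 → S2 → S4 → S4 → S1 → S1 → S1 → S2 → S3 → S1 → S1 → S1 → S2 → S3 → S1 → S1 → S2 → S4 → S1 → S1 → S1 → S2 → S3 → S1 → S1 → S2
End state S2 is not accepting.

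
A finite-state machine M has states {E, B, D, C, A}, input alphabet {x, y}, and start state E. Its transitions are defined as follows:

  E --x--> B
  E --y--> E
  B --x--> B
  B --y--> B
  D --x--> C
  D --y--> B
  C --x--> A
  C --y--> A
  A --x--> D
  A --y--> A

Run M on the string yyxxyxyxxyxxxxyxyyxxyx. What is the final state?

B

E → E → E → B → B → B → B → B → B → B → B → B → B → B → B → B → B → B → B → B → B → B → B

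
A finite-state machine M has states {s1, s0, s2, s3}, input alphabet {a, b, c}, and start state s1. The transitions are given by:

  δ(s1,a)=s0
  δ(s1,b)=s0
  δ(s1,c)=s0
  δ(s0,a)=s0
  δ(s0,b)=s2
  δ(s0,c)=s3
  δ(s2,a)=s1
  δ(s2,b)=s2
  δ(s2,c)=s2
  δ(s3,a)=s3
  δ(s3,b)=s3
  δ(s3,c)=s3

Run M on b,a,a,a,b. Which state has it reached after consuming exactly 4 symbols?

s0

start at s1
read 'b': s1 → s0
read 'a': s0 → s0
read 'a': s0 → s0
read 'a': s0 → s0
After 4 symbols: s0.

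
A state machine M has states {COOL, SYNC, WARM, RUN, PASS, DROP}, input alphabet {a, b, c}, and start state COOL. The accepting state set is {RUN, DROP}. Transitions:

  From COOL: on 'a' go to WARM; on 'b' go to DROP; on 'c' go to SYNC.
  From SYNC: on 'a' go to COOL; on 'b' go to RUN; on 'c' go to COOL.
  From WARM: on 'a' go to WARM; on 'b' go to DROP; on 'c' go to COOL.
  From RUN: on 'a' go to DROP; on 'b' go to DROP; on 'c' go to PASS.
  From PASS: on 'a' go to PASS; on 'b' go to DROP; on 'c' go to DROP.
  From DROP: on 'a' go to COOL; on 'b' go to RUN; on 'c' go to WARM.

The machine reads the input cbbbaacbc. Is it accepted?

No

Trace: COOL -c-> SYNC -b-> RUN -b-> DROP -b-> RUN -a-> DROP -a-> COOL -c-> SYNC -b-> RUN -c-> PASS
End state PASS is not accepting.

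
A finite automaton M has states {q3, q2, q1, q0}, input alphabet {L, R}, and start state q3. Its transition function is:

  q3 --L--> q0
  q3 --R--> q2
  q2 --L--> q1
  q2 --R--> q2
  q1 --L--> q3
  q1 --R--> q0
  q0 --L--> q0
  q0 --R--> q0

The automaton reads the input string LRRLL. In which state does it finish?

start at q3
read 'L': q3 → q0
read 'R': q0 → q0
read 'R': q0 → q0
read 'L': q0 → q0
read 'L': q0 → q0

q0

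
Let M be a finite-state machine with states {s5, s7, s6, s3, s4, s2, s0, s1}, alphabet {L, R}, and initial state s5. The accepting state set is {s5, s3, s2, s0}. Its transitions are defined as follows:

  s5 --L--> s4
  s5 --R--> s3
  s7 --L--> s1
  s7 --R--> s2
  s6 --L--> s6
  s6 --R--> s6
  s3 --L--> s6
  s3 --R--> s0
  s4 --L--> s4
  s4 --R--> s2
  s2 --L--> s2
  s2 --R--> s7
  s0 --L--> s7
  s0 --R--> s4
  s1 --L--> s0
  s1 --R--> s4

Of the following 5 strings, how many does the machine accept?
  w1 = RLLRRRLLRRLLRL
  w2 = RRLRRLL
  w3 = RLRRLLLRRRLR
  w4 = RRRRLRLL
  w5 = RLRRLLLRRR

2

w1: Trace: s5 -R-> s3 -L-> s6 -L-> s6 -R-> s6 -R-> s6 -R-> s6 -L-> s6 -L-> s6 -R-> s6 -R-> s6 -L-> s6 -L-> s6 -R-> s6 -L-> s6  → end s6, rejected
w2: Trace: s5 -R-> s3 -R-> s0 -L-> s7 -R-> s2 -R-> s7 -L-> s1 -L-> s0  → end s0, accepted
w3: Trace: s5 -R-> s3 -L-> s6 -R-> s6 -R-> s6 -L-> s6 -L-> s6 -L-> s6 -R-> s6 -R-> s6 -R-> s6 -L-> s6 -R-> s6  → end s6, rejected
w4: Trace: s5 -R-> s3 -R-> s0 -R-> s4 -R-> s2 -L-> s2 -R-> s7 -L-> s1 -L-> s0  → end s0, accepted
w5: Trace: s5 -R-> s3 -L-> s6 -R-> s6 -R-> s6 -L-> s6 -L-> s6 -L-> s6 -R-> s6 -R-> s6 -R-> s6  → end s6, rejected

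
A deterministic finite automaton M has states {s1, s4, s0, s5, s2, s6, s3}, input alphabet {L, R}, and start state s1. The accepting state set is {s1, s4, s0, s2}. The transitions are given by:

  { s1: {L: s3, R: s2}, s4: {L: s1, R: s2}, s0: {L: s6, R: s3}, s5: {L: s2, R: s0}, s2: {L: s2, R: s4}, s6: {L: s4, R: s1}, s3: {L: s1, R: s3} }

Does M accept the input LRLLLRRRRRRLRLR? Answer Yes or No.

Yes

Trace: s1 -L-> s3 -R-> s3 -L-> s1 -L-> s3 -L-> s1 -R-> s2 -R-> s4 -R-> s2 -R-> s4 -R-> s2 -R-> s4 -L-> s1 -R-> s2 -L-> s2 -R-> s4
End state s4 is accepting.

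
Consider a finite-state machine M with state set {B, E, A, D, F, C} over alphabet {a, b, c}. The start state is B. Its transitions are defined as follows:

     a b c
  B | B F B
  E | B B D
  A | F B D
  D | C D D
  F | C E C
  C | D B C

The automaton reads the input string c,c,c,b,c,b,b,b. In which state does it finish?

E

Trace: B -c-> B -c-> B -c-> B -b-> F -c-> C -b-> B -b-> F -b-> E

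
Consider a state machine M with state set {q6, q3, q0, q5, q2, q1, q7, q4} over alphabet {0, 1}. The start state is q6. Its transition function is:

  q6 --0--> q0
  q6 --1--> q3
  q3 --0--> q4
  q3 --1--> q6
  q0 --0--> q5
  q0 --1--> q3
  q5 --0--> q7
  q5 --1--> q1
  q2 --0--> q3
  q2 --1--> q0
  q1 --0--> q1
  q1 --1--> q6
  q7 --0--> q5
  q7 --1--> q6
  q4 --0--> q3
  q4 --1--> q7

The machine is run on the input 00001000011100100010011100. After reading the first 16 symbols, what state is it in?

Trace: q6 -0-> q0 -0-> q5 -0-> q7 -0-> q5 -1-> q1 -0-> q1 -0-> q1 -0-> q1 -0-> q1 -1-> q6 -1-> q3 -1-> q6 -0-> q0 -0-> q5 -1-> q1 -0-> q1
After 16 symbols: q1.

q1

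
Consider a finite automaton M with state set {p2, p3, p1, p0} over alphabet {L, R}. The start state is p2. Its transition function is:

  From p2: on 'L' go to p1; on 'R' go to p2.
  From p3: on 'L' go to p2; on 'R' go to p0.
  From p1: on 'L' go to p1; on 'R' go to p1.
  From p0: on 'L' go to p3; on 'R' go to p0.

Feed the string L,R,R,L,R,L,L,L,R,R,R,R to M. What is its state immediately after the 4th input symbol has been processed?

Trace: p2 -L-> p1 -R-> p1 -R-> p1 -L-> p1
After 4 symbols: p1.

p1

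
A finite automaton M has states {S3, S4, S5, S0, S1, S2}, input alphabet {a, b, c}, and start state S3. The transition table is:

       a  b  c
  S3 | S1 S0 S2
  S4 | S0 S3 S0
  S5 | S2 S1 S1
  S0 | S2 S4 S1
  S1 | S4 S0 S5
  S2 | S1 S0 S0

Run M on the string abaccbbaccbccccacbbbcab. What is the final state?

Trace: S3 -a-> S1 -b-> S0 -a-> S2 -c-> S0 -c-> S1 -b-> S0 -b-> S4 -a-> S0 -c-> S1 -c-> S5 -b-> S1 -c-> S5 -c-> S1 -c-> S5 -c-> S1 -a-> S4 -c-> S0 -b-> S4 -b-> S3 -b-> S0 -c-> S1 -a-> S4 -b-> S3

S3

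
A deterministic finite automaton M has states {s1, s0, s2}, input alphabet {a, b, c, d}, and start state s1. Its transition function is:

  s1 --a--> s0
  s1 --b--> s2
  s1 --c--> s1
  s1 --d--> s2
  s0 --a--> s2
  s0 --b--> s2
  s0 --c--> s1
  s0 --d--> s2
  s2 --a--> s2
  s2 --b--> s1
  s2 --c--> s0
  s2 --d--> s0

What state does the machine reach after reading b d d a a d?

s0

Trace: s1 -b-> s2 -d-> s0 -d-> s2 -a-> s2 -a-> s2 -d-> s0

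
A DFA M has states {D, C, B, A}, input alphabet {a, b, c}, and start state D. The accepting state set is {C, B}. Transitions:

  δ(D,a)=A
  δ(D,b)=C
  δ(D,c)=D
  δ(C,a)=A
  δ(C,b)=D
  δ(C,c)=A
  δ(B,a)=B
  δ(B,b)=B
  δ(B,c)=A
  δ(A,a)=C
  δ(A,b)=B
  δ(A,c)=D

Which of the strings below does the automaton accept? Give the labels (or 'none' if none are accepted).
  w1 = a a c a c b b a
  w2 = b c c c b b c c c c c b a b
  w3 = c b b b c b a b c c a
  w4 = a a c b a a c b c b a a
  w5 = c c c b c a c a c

w1, w2, w4

w1:
  start at D
  read 'a': D → A
  read 'a': A → C
  read 'c': C → A
  read 'a': A → C
  read 'c': C → A
  read 'b': A → B
  read 'b': B → B
  read 'a': B → B
  end B, accepted
w2:
  start at D
  read 'b': D → C
  read 'c': C → A
  read 'c': A → D
  read 'c': D → D
  read 'b': D → C
  read 'b': C → D
  read 'c': D → D
  read 'c': D → D
  read 'c': D → D
  read 'c': D → D
  read 'c': D → D
  read 'b': D → C
  read 'a': C → A
  read 'b': A → B
  end B, accepted
w3:
  start at D
  read 'c': D → D
  read 'b': D → C
  read 'b': C → D
  read 'b': D → C
  read 'c': C → A
  read 'b': A → B
  read 'a': B → B
  read 'b': B → B
  read 'c': B → A
  read 'c': A → D
  read 'a': D → A
  end A, rejected
w4:
  start at D
  read 'a': D → A
  read 'a': A → C
  read 'c': C → A
  read 'b': A → B
  read 'a': B → B
  read 'a': B → B
  read 'c': B → A
  read 'b': A → B
  read 'c': B → A
  read 'b': A → B
  read 'a': B → B
  read 'a': B → B
  end B, accepted
w5:
  start at D
  read 'c': D → D
  read 'c': D → D
  read 'c': D → D
  read 'b': D → C
  read 'c': C → A
  read 'a': A → C
  read 'c': C → A
  read 'a': A → C
  read 'c': C → A
  end A, rejected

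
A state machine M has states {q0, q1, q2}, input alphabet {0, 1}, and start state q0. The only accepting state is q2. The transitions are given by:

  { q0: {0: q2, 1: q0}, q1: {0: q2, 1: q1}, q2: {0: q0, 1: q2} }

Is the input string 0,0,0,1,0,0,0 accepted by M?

Trace: q0 -0-> q2 -0-> q0 -0-> q2 -1-> q2 -0-> q0 -0-> q2 -0-> q0
End state q0 is not accepting.

No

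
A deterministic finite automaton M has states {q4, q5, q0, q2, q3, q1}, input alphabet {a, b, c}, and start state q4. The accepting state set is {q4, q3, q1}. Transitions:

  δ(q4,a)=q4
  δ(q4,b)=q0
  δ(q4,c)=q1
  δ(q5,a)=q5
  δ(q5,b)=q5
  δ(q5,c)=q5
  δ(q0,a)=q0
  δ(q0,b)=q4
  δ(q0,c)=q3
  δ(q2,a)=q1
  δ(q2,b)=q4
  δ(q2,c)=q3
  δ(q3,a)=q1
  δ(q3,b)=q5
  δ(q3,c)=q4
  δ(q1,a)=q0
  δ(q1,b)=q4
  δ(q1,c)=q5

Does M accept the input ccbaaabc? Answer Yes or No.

No

q4 → q1 → q5 → q5 → q5 → q5 → q5 → q5 → q5
End state q5 is not accepting.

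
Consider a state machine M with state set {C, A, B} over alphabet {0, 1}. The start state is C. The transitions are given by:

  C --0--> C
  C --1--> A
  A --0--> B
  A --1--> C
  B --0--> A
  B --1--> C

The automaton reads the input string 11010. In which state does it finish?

B

start at C
read '1': C → A
read '1': A → C
read '0': C → C
read '1': C → A
read '0': A → B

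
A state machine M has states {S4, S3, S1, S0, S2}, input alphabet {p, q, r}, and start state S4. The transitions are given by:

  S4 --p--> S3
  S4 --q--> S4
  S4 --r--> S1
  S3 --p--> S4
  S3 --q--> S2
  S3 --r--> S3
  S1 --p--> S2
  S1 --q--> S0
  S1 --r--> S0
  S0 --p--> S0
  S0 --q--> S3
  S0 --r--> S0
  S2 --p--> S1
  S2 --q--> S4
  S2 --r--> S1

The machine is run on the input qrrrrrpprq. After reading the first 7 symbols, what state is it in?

S0

start at S4
read 'q': S4 → S4
read 'r': S4 → S1
read 'r': S1 → S0
read 'r': S0 → S0
read 'r': S0 → S0
read 'r': S0 → S0
read 'p': S0 → S0
After 7 symbols: S0.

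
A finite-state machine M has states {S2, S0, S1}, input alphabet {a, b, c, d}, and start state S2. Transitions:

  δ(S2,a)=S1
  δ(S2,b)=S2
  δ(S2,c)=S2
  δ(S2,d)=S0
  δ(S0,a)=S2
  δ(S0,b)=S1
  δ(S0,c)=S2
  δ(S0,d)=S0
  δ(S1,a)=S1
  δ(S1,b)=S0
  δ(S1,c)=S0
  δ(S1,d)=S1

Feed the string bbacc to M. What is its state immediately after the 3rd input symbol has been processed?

start at S2
read 'b': S2 → S2
read 'b': S2 → S2
read 'a': S2 → S1
After 3 symbols: S1.

S1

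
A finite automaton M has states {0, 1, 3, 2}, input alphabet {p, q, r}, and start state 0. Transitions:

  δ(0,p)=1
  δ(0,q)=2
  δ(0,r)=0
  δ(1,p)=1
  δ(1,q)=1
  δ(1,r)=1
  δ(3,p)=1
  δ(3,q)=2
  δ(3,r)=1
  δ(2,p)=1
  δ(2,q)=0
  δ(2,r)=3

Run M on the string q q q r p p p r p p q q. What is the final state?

1

start at 0
read 'q': 0 → 2
read 'q': 2 → 0
read 'q': 0 → 2
read 'r': 2 → 3
read 'p': 3 → 1
read 'p': 1 → 1
read 'p': 1 → 1
read 'r': 1 → 1
read 'p': 1 → 1
read 'p': 1 → 1
read 'q': 1 → 1
read 'q': 1 → 1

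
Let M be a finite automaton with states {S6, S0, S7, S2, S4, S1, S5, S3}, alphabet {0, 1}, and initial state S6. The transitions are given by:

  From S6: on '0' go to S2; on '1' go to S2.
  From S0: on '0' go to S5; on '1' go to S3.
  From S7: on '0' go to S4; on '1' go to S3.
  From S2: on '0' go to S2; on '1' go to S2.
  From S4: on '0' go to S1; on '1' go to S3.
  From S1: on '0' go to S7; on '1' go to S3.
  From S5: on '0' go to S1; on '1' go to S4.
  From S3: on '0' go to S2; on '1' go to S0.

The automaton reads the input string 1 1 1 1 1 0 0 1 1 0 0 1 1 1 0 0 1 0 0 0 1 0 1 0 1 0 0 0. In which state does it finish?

Trace: S6 -1-> S2 -1-> S2 -1-> S2 -1-> S2 -1-> S2 -0-> S2 -0-> S2 -1-> S2 -1-> S2 -0-> S2 -0-> S2 -1-> S2 -1-> S2 -1-> S2 -0-> S2 -0-> S2 -1-> S2 -0-> S2 -0-> S2 -0-> S2 -1-> S2 -0-> S2 -1-> S2 -0-> S2 -1-> S2 -0-> S2 -0-> S2 -0-> S2

S2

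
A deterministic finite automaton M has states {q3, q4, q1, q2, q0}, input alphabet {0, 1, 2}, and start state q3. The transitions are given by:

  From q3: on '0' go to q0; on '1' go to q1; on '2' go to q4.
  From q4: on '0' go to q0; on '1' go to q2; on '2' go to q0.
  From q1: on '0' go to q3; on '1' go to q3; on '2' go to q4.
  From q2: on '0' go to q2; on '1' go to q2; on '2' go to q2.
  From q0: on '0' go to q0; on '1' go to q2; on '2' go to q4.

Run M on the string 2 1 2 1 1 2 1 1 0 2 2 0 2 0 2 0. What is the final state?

q3 → q4 → q2 → q2 → q2 → q2 → q2 → q2 → q2 → q2 → q2 → q2 → q2 → q2 → q2 → q2 → q2

q2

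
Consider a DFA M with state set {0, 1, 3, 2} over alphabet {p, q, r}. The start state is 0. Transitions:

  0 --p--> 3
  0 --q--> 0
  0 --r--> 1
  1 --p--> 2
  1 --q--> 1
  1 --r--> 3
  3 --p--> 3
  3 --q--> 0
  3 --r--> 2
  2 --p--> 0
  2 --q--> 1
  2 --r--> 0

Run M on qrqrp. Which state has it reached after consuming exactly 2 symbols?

1

start at 0
read 'q': 0 → 0
read 'r': 0 → 1
After 2 symbols: 1.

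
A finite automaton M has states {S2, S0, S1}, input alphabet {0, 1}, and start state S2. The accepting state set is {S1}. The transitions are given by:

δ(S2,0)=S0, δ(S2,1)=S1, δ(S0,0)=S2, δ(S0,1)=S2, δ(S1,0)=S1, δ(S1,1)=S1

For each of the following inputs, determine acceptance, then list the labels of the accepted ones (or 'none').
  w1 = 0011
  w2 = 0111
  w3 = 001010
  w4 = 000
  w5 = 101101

w1, w2, w3, w5

w1:
  start at S2
  read '0': S2 → S0
  read '0': S0 → S2
  read '1': S2 → S1
  read '1': S1 → S1
  end S1, accepted
w2:
  start at S2
  read '0': S2 → S0
  read '1': S0 → S2
  read '1': S2 → S1
  read '1': S1 → S1
  end S1, accepted
w3:
  start at S2
  read '0': S2 → S0
  read '0': S0 → S2
  read '1': S2 → S1
  read '0': S1 → S1
  read '1': S1 → S1
  read '0': S1 → S1
  end S1, accepted
w4:
  start at S2
  read '0': S2 → S0
  read '0': S0 → S2
  read '0': S2 → S0
  end S0, rejected
w5:
  start at S2
  read '1': S2 → S1
  read '0': S1 → S1
  read '1': S1 → S1
  read '1': S1 → S1
  read '0': S1 → S1
  read '1': S1 → S1
  end S1, accepted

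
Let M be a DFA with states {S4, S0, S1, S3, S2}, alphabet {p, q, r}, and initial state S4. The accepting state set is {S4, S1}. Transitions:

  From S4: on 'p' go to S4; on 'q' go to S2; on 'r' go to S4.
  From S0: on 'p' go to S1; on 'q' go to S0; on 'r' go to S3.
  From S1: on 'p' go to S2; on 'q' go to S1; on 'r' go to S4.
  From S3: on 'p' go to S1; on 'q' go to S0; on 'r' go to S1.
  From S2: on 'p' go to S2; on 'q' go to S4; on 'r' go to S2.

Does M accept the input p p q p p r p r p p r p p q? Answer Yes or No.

Yes

Trace: S4 -p-> S4 -p-> S4 -q-> S2 -p-> S2 -p-> S2 -r-> S2 -p-> S2 -r-> S2 -p-> S2 -p-> S2 -r-> S2 -p-> S2 -p-> S2 -q-> S4
End state S4 is accepting.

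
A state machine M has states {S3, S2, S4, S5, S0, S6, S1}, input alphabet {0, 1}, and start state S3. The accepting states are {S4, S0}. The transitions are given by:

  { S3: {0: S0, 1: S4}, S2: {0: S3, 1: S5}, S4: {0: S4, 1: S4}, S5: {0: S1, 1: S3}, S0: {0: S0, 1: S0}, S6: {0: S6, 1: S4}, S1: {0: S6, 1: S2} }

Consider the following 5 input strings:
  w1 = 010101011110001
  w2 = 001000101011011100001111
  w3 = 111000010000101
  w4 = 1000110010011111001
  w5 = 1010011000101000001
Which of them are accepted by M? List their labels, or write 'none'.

w1, w2, w3, w4, w5

w1: S3 → S0 → S0 → S0 → S0 → S0 → S0 → S0 → S0 → S0 → S0 → S0 → S0 → S0 → S0 → S0  → end S0, accepted
w2: S3 → S0 → S0 → S0 → S0 → S0 → S0 → S0 → S0 → S0 → S0 → S0 → S0 → S0 → S0 → S0 → S0 → S0 → S0 → S0 → S0 → S0 → S0 → S0 → S0  → end S0, accepted
w3: S3 → S4 → S4 → S4 → S4 → S4 → S4 → S4 → S4 → S4 → S4 → S4 → S4 → S4 → S4 → S4  → end S4, accepted
w4: S3 → S4 → S4 → S4 → S4 → S4 → S4 → S4 → S4 → S4 → S4 → S4 → S4 → S4 → S4 → S4 → S4 → S4 → S4 → S4  → end S4, accepted
w5: S3 → S4 → S4 → S4 → S4 → S4 → S4 → S4 → S4 → S4 → S4 → S4 → S4 → S4 → S4 → S4 → S4 → S4 → S4 → S4  → end S4, accepted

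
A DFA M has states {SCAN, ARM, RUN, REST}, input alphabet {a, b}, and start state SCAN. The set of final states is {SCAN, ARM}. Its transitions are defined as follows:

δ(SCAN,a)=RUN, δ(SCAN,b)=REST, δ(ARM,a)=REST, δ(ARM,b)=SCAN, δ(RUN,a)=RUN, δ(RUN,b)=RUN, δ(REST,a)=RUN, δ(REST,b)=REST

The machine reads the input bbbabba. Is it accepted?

start at SCAN
read 'b': SCAN → REST
read 'b': REST → REST
read 'b': REST → REST
read 'a': REST → RUN
read 'b': RUN → RUN
read 'b': RUN → RUN
read 'a': RUN → RUN
End state RUN is not accepting.

No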